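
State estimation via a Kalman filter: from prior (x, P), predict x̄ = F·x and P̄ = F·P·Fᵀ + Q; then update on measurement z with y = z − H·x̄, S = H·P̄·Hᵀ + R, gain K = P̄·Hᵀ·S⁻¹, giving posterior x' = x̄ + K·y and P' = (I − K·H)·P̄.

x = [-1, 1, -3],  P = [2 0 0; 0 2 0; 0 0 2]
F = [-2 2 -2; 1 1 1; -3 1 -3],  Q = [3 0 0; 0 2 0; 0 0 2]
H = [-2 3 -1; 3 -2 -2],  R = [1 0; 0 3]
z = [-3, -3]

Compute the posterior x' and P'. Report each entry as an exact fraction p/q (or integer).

x' = [6319/5958, 505/993, 819/331]
P' = [91085/17874 12926/2979 2962/993; 12926/2979 3772/993 862/331; 2962/993 862/331 724/331]

x̄ = F·x = [10, -3, 13]
P̄ = F·P·Fᵀ + Q = [27 -4 28; -4 8 -10; 28 -10 40]
y = z − H·x̄ = [39, -13]
S = H·P̄·Hᵀ + R = [441 -114; -114 70]
K = P̄·Hᵀ·S⁻¹ = [-1409/8937 1279/5958; 338/2979 70/993; -338/993 -70/331]
x' = x̄ + K·y = [6319/5958, 505/993, 819/331]
P' = (I − K·H)·P̄ = [91085/17874 12926/2979 2962/993; 12926/2979 3772/993 862/331; 2962/993 862/331 724/331]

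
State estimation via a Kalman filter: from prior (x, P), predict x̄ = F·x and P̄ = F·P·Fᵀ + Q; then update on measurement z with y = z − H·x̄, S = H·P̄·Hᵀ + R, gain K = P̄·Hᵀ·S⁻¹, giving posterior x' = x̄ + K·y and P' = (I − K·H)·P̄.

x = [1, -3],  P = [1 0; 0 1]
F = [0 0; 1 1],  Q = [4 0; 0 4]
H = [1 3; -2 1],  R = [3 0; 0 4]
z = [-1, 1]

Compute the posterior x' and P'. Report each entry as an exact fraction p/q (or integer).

x' = [-332/743, -187/743]
P' = [492/743 -72/743; -72/743 228/743]

x̄ = F·x = [0, -2]
P̄ = F·P·Fᵀ + Q = [4 0; 0 6]
y = z − H·x̄ = [5, 3]
S = H·P̄·Hᵀ + R = [61 10; 10 26]
K = P̄·Hᵀ·S⁻¹ = [92/743 -264/743; 204/743 93/743]
x' = x̄ + K·y = [-332/743, -187/743]
P' = (I − K·H)·P̄ = [492/743 -72/743; -72/743 228/743]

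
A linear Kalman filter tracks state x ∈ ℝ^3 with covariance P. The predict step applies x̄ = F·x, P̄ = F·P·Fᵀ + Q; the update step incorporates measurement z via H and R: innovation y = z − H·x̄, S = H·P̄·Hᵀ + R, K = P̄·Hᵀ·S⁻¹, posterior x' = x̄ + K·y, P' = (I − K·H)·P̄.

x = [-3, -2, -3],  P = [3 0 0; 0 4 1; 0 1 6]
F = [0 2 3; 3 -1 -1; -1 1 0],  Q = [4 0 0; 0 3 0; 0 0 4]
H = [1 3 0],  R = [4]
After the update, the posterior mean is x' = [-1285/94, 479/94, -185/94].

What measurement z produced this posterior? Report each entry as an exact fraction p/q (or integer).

z = [2]

x̄ = F·x = [-13, -4, 1]
P̄ = F·P·Fᵀ + Q = [86 -31 11; -31 42 -14; 11 -14 11]
S = H·P̄·Hᵀ + R = [282]
K = P̄·Hᵀ·S⁻¹ = [-7/282; 95/282; -31/282]
x' − x̄ = [-63/94, 855/94, -279/94] = K·y
y = (KᵀK)⁻¹·Kᵀ·(x' − x̄) = [27]
z = y + H·x̄ = [27] + [-25] = [2]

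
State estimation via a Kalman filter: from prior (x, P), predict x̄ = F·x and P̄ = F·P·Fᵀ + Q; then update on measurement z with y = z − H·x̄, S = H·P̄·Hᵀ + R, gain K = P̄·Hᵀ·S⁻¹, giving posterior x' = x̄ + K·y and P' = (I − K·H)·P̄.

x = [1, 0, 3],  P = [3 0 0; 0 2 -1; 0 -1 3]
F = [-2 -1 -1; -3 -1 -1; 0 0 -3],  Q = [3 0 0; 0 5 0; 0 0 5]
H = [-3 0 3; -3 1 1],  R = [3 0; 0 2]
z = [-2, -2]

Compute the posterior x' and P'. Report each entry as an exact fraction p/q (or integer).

x' = [-91/32, -611/96, -175/48]
P' = [6975/896 12909/896 3537/448; 12909/896 76805/2688 19273/1344; 3537/448 19273/1344 5597/672]

x̄ = F·x = [-5, -6, -9]
P̄ = F·P·Fᵀ + Q = [18 21 6; 21 35 6; 6 6 32]
y = z − H·x̄ = [10, -2]
S = H·P̄·Hᵀ + R = [345 141; 141 81]
K = P̄·Hᵀ·S⁻¹ = [99/896 -471/896; -181/2688 -415/2688; 583/1344 -683/1344]
x' = x̄ + K·y = [-91/32, -611/96, -175/48]
P' = (I − K·H)·P̄ = [6975/896 12909/896 3537/448; 12909/896 76805/2688 19273/1344; 3537/448 19273/1344 5597/672]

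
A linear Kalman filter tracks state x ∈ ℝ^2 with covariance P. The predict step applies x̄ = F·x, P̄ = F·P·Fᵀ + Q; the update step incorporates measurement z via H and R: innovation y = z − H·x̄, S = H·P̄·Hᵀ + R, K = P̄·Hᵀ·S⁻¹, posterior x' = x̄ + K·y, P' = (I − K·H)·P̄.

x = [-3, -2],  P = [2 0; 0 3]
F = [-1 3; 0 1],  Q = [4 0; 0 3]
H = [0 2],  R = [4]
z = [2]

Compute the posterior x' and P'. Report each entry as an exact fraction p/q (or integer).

x' = [6/7, 4/7]
P' = [150/7 9/7; 9/7 6/7]

x̄ = F·x = [-3, -2]
P̄ = F·P·Fᵀ + Q = [33 9; 9 6]
y = z − H·x̄ = [6]
S = H·P̄·Hᵀ + R = [28]
K = P̄·Hᵀ·S⁻¹ = [9/14; 3/7]
x' = x̄ + K·y = [6/7, 4/7]
P' = (I − K·H)·P̄ = [150/7 9/7; 9/7 6/7]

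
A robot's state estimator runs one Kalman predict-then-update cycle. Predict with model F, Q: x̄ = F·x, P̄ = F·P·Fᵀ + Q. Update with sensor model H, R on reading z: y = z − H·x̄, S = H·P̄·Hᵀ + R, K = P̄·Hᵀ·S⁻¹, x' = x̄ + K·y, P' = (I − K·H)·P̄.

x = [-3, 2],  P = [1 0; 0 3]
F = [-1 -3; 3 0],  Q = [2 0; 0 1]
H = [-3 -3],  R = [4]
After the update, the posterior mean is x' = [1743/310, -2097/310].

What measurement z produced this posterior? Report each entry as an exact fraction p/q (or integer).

x̄ = F·x = [-3, -9]
P̄ = F·P·Fᵀ + Q = [30 -3; -3 10]
S = H·P̄·Hᵀ + R = [310]
K = P̄·Hᵀ·S⁻¹ = [-81/310; -21/310]
x' − x̄ = [2673/310, 693/310] = K·y
y = (KᵀK)⁻¹·Kᵀ·(x' − x̄) = [-33]
z = y + H·x̄ = [-33] + [36] = [3]

z = [3]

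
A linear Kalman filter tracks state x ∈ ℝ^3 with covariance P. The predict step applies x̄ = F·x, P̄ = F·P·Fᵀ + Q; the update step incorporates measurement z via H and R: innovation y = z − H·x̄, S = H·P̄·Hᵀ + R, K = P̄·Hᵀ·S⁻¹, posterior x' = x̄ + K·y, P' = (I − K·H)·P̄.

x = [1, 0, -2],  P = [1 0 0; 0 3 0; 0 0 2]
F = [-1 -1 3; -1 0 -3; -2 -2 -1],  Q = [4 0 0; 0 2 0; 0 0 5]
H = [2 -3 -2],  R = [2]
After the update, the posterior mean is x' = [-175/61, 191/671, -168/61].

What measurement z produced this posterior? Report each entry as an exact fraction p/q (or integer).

z = [-1]

x̄ = F·x = [-7, 5, 0]
P̄ = F·P·Fᵀ + Q = [26 -17 2; -17 21 8; 2 8 23]
S = H·P̄·Hᵀ + R = [671]
K = P̄·Hᵀ·S⁻¹ = [9/61; -113/671; -6/61]
x' − x̄ = [252/61, -3164/671, -168/61] = K·y
y = (KᵀK)⁻¹·Kᵀ·(x' − x̄) = [28]
z = y + H·x̄ = [28] + [-29] = [-1]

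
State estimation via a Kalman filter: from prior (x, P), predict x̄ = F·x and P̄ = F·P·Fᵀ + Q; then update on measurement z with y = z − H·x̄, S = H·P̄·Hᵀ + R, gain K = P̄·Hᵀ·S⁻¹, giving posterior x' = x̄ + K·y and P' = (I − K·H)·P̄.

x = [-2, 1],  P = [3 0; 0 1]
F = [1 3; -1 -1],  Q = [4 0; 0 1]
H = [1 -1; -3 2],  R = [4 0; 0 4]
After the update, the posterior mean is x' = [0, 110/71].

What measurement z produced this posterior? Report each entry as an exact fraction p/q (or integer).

x̄ = F·x = [1, 1]
P̄ = F·P·Fᵀ + Q = [16 -6; -6 5]
S = H·P̄·Hᵀ + R = [37 -88; -88 240]
K = P̄·Hᵀ·S⁻¹ = [0 -1/4; -11/71 17/284]
x' − x̄ = [-1, 39/71] = K·y
y = (KᵀK)⁻¹·Kᵀ·(x' − x̄) = [-2, 4]
z = y + H·x̄ = [-2, 4] + [0, -1] = [-2, 3]

z = [-2, 3]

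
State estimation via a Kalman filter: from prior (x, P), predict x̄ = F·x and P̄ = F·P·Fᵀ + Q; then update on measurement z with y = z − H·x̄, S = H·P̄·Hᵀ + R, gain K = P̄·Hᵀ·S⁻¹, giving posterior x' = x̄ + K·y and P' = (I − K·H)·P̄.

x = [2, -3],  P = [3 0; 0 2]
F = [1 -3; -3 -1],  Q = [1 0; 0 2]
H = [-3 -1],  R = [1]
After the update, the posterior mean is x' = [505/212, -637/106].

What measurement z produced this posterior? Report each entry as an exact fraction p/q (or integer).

x̄ = F·x = [11, -3]
P̄ = F·P·Fᵀ + Q = [22 -3; -3 31]
S = H·P̄·Hᵀ + R = [212]
K = P̄·Hᵀ·S⁻¹ = [-63/212; -11/106]
x' − x̄ = [-1827/212, -319/106] = K·y
y = (KᵀK)⁻¹·Kᵀ·(x' − x̄) = [29]
z = y + H·x̄ = [29] + [-30] = [-1]

z = [-1]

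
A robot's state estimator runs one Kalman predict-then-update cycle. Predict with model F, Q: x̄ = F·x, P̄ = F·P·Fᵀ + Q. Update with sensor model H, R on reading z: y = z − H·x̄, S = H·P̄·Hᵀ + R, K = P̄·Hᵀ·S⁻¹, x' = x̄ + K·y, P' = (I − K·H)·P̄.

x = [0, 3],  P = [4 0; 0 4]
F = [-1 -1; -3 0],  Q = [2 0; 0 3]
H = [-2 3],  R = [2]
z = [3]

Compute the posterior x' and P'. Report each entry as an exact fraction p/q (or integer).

x' = [-265/83, -93/83]
P' = [2234/249 500/83; 500/83 354/83]

x̄ = F·x = [-3, 0]
P̄ = F·P·Fᵀ + Q = [10 12; 12 39]
y = z − H·x̄ = [-3]
S = H·P̄·Hᵀ + R = [249]
K = P̄·Hᵀ·S⁻¹ = [16/249; 31/83]
x' = x̄ + K·y = [-265/83, -93/83]
P' = (I − K·H)·P̄ = [2234/249 500/83; 500/83 354/83]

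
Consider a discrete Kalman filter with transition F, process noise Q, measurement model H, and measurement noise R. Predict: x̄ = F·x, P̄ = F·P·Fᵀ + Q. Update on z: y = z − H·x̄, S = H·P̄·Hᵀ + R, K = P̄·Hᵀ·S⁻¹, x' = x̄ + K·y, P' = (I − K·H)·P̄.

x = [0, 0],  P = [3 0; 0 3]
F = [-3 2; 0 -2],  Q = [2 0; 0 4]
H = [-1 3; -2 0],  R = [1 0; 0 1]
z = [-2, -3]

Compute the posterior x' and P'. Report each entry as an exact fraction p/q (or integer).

x̄ = F·x = [0, 0]
P̄ = F·P·Fᵀ + Q = [41 -12; -12 16]
y = z − H·x̄ = [-2, -3]
S = H·P̄·Hᵀ + R = [258 154; 154 165]
K = P̄·Hᵀ·S⁻¹ = [-7/1714 -4649/9427; 282/857 -1524/9427]
x' = x̄ + K·y = [14024/9427, -1632/9427]
P' = (I − K·H)·P̄ = [4649/18854 762/9427; 762/9427 1288/9427]

x' = [14024/9427, -1632/9427]
P' = [4649/18854 762/9427; 762/9427 1288/9427]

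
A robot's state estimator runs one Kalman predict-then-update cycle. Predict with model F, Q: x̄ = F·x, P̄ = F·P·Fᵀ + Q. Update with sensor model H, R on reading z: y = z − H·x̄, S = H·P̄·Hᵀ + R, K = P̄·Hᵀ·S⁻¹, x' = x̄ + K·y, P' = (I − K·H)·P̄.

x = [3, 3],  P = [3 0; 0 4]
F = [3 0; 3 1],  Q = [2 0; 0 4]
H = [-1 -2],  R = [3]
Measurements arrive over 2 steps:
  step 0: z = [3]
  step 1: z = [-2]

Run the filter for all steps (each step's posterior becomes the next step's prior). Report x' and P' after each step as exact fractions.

step 0: x̄ = F·x = [9, 12]
step 0: P̄ = F·P·Fᵀ + Q = [29 27; 27 35]
step 0: y = z − H·x̄ = [36]
step 0: S = H·P̄·Hᵀ + R = [280]
step 0: K = P̄·Hᵀ·S⁻¹ = [-83/280; -97/280]
step 0: x' = x̄ + K·y = [-117/70, -33/70]
step 0: P' = (I − K·H)·P̄ = [1231/280 -491/280; -491/280 391/280]
step 1: x̄ = F·x = [-351/70, -192/35]
step 1: P̄ = F·P·Fᵀ + Q = [11639/280 4803/140; 4803/140 2411/70]
step 1: y = z − H·x̄ = [-1259/70]
step 1: S = H·P̄·Hᵀ + R = [89479/280]
step 1: K = P̄·Hᵀ·S⁻¹ = [-30851/89479; -28894/89479]
step 1: x' = x̄ + K·y = [106204/89479, 28823/89479]
step 1: P' = (I − K·H)·P̄ = [320221/89479 -113834/89479; -113834/89479 100258/89479]

step 0: x' = [-117/70, -33/70], P' = [1231/280 -491/280; -491/280 391/280]
step 1: x' = [106204/89479, 28823/89479], P' = [320221/89479 -113834/89479; -113834/89479 100258/89479]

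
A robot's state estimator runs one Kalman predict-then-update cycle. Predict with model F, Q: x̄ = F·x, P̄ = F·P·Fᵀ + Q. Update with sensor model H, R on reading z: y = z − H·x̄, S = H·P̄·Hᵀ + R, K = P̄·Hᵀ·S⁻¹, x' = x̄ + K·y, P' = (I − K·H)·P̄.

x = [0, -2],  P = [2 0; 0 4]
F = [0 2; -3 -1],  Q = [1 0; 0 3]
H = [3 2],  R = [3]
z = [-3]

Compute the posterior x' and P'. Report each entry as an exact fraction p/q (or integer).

x̄ = F·x = [-4, 2]
P̄ = F·P·Fᵀ + Q = [17 -8; -8 25]
y = z − H·x̄ = [5]
S = H·P̄·Hᵀ + R = [160]
K = P̄·Hᵀ·S⁻¹ = [7/32; 13/80]
x' = x̄ + K·y = [-93/32, 45/16]
P' = (I − K·H)·P̄ = [299/32 -219/16; -219/16 831/40]

x' = [-93/32, 45/16]
P' = [299/32 -219/16; -219/16 831/40]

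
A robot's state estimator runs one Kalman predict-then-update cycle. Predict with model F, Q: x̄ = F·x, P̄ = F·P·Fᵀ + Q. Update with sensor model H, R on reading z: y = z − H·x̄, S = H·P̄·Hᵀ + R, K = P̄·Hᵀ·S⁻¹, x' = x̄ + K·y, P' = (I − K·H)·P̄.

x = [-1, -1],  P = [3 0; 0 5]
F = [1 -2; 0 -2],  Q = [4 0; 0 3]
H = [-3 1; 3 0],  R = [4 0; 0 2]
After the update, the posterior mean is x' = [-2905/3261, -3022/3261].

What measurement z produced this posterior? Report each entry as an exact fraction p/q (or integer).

z = [1, -3]

x̄ = F·x = [1, 2]
P̄ = F·P·Fᵀ + Q = [27 20; 20 23]
S = H·P̄·Hᵀ + R = [150 -183; -183 245]
K = P̄·Hᵀ·S⁻¹ = [-122/3261 329/1087; 1915/3261 743/1087]
x' − x̄ = [-6166/3261, -9544/3261] = K·y
y = (KᵀK)⁻¹·Kᵀ·(x' − x̄) = [2, -6]
z = y + H·x̄ = [2, -6] + [-1, 3] = [1, -3]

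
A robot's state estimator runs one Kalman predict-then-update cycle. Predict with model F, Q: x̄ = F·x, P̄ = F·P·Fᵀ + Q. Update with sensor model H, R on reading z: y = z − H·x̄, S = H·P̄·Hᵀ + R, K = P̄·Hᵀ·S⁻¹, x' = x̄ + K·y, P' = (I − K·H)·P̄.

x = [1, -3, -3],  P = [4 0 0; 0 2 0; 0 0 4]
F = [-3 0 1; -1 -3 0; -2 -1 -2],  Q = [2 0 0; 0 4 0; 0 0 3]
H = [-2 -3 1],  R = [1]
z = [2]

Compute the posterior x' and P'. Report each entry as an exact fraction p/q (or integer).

x̄ = F·x = [-6, 8, 7]
P̄ = F·P·Fᵀ + Q = [42 12 16; 12 26 14; 16 14 37]
y = z − H·x̄ = [7]
S = H·P̄·Hᵀ + R = [436]
K = P̄·Hᵀ·S⁻¹ = [-26/109; -22/109; -37/436]
x' = x̄ + K·y = [-836/109, 718/109, 2793/436]
P' = (I − K·H)·P̄ = [1874/109 -980/109 782/109; -980/109 898/109 712/109; 782/109 712/109 14763/436]

x' = [-836/109, 718/109, 2793/436]
P' = [1874/109 -980/109 782/109; -980/109 898/109 712/109; 782/109 712/109 14763/436]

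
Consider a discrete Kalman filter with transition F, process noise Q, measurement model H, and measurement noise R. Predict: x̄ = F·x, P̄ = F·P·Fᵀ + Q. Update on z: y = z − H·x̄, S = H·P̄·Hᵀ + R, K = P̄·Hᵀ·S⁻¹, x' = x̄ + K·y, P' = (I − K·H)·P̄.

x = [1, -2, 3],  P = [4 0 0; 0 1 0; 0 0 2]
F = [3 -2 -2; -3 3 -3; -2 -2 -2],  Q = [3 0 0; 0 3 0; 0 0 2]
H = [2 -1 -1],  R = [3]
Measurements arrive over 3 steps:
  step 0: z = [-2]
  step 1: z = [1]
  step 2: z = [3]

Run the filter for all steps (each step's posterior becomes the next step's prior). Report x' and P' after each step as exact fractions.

step 0: x' = [-357/59, -1834/177, 20/177], P' = [705/59 726/59 636/59; 726/59 1190/59 314/59; 636/59 314/59 986/59]
step 1: x' = [203681/144639, -1056545/48213, 3440662/144639], P' = [997867/48213 -49729/16071 2153582/48213; -49729/16071 372946/5357 -1191650/16071; 2153582/48213 -1191650/16071 7963606/48213]
step 2: x' = [6197811575/939364491, -6865107388/313121497, 30109565608/939364491], P' = [7807031090/313121497 -5164740102/313121497 20818225048/313121497; -5164740102/313121497 45012818244/313121497 -54573243030/313121497; 20818225048/313121497 -54573243030/313121497 96458413814/313121497]

step 0: x̄ = F·x = [1, -18, -4]
step 0: P̄ = F·P·Fᵀ + Q = [51 -30 -12; -30 66 30; -12 30 30]
step 0: y = z − H·x̄ = [-26]
step 0: S = H·P̄·Hᵀ + R = [531]
step 0: K = P̄·Hᵀ·S⁻¹ = [16/59; -52/177; -28/177]
step 0: x' = x̄ + K·y = [-357/59, -1834/177, 20/177]
step 0: P' = (I − K·H)·P̄ = [705/59 726/59 636/59; 726/59 1190/59 314/59; 636/59 314/59 986/59]
step 1: x̄ = F·x = [415/177, -783/59, 5770/177]
step 1: P̄ = F·P·Fᵀ + Q = [1394/59 1413/59 4262/59; 1413/59 18834/59 10638/59; 4262/59 10638/59 25050/59]
step 1: y = z − H·x̄ = [2768/177]
step 1: S = H·P̄·Hᵀ + R = [48213/59]
step 1: K = P̄·Hᵀ·S⁻¹ = [-2887/48213; -8882/16071; -27164/48213]
step 1: x' = x̄ + K·y = [203681/144639, -1056545/48213, 3440662/144639]
step 1: P' = (I − K·H)·P̄ = [997867/48213 -49729/16071 2153582/48213; -49729/16071 372946/5357 -1191650/16071; 2153582/48213 -1191650/16071 7963606/48213]
step 2: x̄ = F·x = [68989/144639, -2271326/16071, -316472/48213]
step 2: P̄ = F·P·Fᵀ + Q = [1753582/48213 1107022/5357 2228296/16071; 1107022/5357 24089496/5357 6608082/5357; 2228296/16071 6608082/5357 4089326/5357]
step 2: y = z − H·x̄ = [-21095411/144639]
step 2: S = H·P̄·Hᵀ + R = [313121497/48213]
step 2: K = P̄·Hᵀ·S⁻¹ = [-13140922/313121497; -256351806/313121497; -82906896/313121497]
step 2: x' = x̄ + K·y = [6197811575/939364491, -6865107388/313121497, 30109565608/939364491]
step 2: P' = (I − K·H)·P̄ = [7807031090/313121497 -5164740102/313121497 20818225048/313121497; -5164740102/313121497 45012818244/313121497 -54573243030/313121497; 20818225048/313121497 -54573243030/313121497 96458413814/313121497]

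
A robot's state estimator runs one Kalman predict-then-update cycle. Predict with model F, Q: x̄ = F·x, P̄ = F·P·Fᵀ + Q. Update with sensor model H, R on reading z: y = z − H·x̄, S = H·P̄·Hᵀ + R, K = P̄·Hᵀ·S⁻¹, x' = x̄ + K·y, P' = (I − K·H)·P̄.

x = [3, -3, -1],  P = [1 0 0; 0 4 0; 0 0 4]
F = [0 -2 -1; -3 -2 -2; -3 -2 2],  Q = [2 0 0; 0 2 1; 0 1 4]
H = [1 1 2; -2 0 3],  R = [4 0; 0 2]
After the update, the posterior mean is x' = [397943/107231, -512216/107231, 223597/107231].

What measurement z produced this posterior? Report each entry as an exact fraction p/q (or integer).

z = [3, -1]

x̄ = F·x = [7, -1, -5]
P̄ = F·P·Fᵀ + Q = [22 24 8; 24 43 10; 8 10 45]
S = H·P̄·Hᵀ + R = [369 200; 200 399]
K = P̄·Hᵀ·S⁻¹ = [28738/107231 -19780/107231; 38313/107231 -24042/107231; 19292/107231 22311/107231]
x' − x̄ = [-352674/107231, -404985/107231, 759752/107231] = K·y
y = (KᵀK)⁻¹·Kᵀ·(x' − x̄) = [7, 28]
z = y + H·x̄ = [7, 28] + [-4, -29] = [3, -1]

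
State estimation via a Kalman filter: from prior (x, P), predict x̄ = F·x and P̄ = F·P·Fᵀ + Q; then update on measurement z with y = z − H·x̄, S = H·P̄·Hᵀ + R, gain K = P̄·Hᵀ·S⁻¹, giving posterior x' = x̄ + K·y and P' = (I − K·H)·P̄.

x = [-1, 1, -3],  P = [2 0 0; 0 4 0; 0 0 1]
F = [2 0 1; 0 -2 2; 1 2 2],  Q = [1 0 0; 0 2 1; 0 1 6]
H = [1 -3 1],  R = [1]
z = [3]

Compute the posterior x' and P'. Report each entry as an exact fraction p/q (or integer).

x' = [-1625/303, -533/101, -2252/303]
P' = [2930/303 452/101 1148/303; 452/101 347/101 564/101; 1148/303 564/101 3995/303]

x̄ = F·x = [-5, -8, -5]
P̄ = F·P·Fᵀ + Q = [10 2 6; 2 22 -11; 6 -11 28]
y = z − H·x̄ = [-11]
S = H·P̄·Hᵀ + R = [303]
K = P̄·Hᵀ·S⁻¹ = [10/303; -25/101; 67/303]
x' = x̄ + K·y = [-1625/303, -533/101, -2252/303]
P' = (I − K·H)·P̄ = [2930/303 452/101 1148/303; 452/101 347/101 564/101; 1148/303 564/101 3995/303]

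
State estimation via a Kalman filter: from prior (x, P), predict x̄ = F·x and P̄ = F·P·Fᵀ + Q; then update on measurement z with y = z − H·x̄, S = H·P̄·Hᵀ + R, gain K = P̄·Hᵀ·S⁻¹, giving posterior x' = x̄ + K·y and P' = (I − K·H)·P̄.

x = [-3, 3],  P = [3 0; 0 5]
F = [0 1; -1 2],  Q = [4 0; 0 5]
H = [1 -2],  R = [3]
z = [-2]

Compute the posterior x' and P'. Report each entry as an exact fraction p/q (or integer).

x' = [109/84, 79/42]
P' = [635/84 167/42; 167/42 59/21]

x̄ = F·x = [3, 9]
P̄ = F·P·Fᵀ + Q = [9 10; 10 28]
y = z − H·x̄ = [13]
S = H·P̄·Hᵀ + R = [84]
K = P̄·Hᵀ·S⁻¹ = [-11/84; -23/42]
x' = x̄ + K·y = [109/84, 79/42]
P' = (I − K·H)·P̄ = [635/84 167/42; 167/42 59/21]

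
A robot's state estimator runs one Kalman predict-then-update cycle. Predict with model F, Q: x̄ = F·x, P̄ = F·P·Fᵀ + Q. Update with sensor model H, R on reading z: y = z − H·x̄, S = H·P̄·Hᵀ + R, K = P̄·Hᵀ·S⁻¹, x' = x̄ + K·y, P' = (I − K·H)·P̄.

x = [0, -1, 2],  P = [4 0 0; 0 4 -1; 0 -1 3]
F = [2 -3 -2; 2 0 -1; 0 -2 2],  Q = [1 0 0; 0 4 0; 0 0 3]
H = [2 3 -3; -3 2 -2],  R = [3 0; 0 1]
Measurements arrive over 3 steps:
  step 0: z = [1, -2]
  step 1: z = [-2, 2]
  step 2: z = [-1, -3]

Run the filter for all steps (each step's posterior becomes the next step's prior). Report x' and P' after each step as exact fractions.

step 0: x' = [22238/36715, 10985/7343, 58477/36715], P' = [86448/697585 9300/139517 -2823/697585; 9300/139517 731250/139517 718449/139517; -2823/697585 718449/139517 3655853/697585]
step 1: x' = [-12340604372/16004190087, 17642252528/48012570261, 24550884149/48012570261], P' = [1983156856/16004190087 2371787312/48012570261 -994067413/48012570261; 2371787312/48012570261 272599072606/144037710783 257530242487/144037710783; -994067413/48012570261 257530242487/144037710783 268435594033/144037710783]
step 2: x' = [5596597883985398/10693121373763001, -8359507460926283/10693121373763001, -732229089741703/10693121373763001], P' = [1322787985178010/10693121373763001 529341235443960/10693121373763001 -218978462108109/10693121373763001; 529341235443960/10693121373763001 20228878334830866/10693121373763001 19108759975751905/10693121373763001; -218978462108109/10693121373763001 19108759975751905/10693121373763001 19916105968894647/10693121373763001]

step 0: x̄ = F·x = [-1, -2, 6]
step 0: P̄ = F·P·Fᵀ + Q = [53 19 14; 19 23 -8; 14 -8 39]
step 0: y = z − H·x̄ = [27, 11]
step 0: S = H·P̄·Hᵀ + R = [977 125; 125 730]
step 0: K = P̄·Hᵀ·S⁻¹ = [21391/139517 -160698/697585; 19001/139517 -2298/139517; -13098/139517 -118747/697585]
step 0: x' = x̄ + K·y = [22238/36715, 10985/7343, 58477/36715]
step 0: P' = (I − K·H)·P̄ = [86448/697585 9300/139517 -2823/697585; 9300/139517 731250/139517 718449/139517; -2823/697585 718449/139517 3655853/697585]
step 1: x̄ = F·x = [-237253/36715, -14001/36715, 7104/36715]
step 1: P̄ = F·P·Fᵀ + Q = [91144563/697585 18172171/697585 -67694/697585; 18172171/697585 6803277/697585 -324508/697585; -67694/697585 -324508/697585 2603207/697585]
step 1: y = z − H·x̄ = [464391/36715, -596119/36715]
step 1: S = H·P̄·Hᵀ + R = [676048887/697585 -30407037/36715; -30407037/36715 33807488/36715]
step 1: K = P̄·Hᵀ·S⁻¹ = [7332168437/48012570261 -3705567418/16004190087; 19812404743/144037710783 2930524810/48012570261; -12893486372/144037710783 -4288032125/48012570261]
step 1: x' = x̄ + K·y = [-12340604372/16004190087, 17642252528/48012570261, 24550884149/48012570261]
step 1: P' = (I − K·H)·P̄ = [1983156856/16004190087 2371787312/48012570261 -994067413/48012570261; 2371787312/48012570261 272599072606/144037710783 257530242487/144037710783; -994067413/48012570261 257530242487/144037710783 268435594033/144037710783]
step 2: x̄ = F·x = [-176072152114/48012570261, -98594510381/48012570261, 4605754414/16004190087]
step 2: P̄ = F·P·Fᵀ + Q = [6771401571709/144037710783 1356056604161/144037710783 2133772610/48012570261; 1356056604161/144037710783 927908892937/144037710783 -20733653264/48012570261; 2133772610/48012570261 -20733653264/48012570261 59556651001/16004190087]
step 2: y = z − H·x̄ = [641367054836/48012570261, -447430619879/48012570261]
step 2: S = H·P̄·Hᵀ + R = [58008468898927/144037710783 -37846761832729/144037710783; -37846761832729/144037710783 51244071106312/144037710783]
step 2: K = P̄·Hᵀ·S⁻¹ = [1630178354337409/10693121373763001 -2471724560429892/10693121373763001; 1473012516041601/10693121373763001 652213011826042/10693121373763001; -953331634548148/10693121373763001 -957756599961157/10693121373763001]
step 2: x' = x̄ + K·y = [5596597883985398/10693121373763001, -8359507460926283/10693121373763001, -732229089741703/10693121373763001]
step 2: P' = (I − K·H)·P̄ = [1322787985178010/10693121373763001 529341235443960/10693121373763001 -218978462108109/10693121373763001; 529341235443960/10693121373763001 20228878334830866/10693121373763001 19108759975751905/10693121373763001; -218978462108109/10693121373763001 19108759975751905/10693121373763001 19916105968894647/10693121373763001]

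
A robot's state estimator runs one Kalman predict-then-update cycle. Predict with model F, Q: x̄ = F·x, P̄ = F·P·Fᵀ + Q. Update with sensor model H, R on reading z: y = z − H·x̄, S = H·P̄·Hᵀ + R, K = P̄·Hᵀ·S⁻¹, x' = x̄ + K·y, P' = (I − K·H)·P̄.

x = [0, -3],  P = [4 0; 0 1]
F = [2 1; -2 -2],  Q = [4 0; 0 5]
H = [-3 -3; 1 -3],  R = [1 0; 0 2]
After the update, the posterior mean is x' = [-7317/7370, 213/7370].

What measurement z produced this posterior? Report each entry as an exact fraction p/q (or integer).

x̄ = F·x = [-3, 6]
P̄ = F·P·Fᵀ + Q = [21 -18; -18 25]
S = H·P̄·Hᵀ + R = [91 54; 54 356]
K = P̄·Hᵀ·S⁻¹ = [-3627/14740 7311/29480; -1227/14740 -7329/29480]
x' − x̄ = [14793/7370, -44007/7370] = K·y
y = (KᵀK)⁻¹·Kᵀ·(x' − x̄) = [12, 20]
z = y + H·x̄ = [12, 20] + [-9, -21] = [3, -1]

z = [3, -1]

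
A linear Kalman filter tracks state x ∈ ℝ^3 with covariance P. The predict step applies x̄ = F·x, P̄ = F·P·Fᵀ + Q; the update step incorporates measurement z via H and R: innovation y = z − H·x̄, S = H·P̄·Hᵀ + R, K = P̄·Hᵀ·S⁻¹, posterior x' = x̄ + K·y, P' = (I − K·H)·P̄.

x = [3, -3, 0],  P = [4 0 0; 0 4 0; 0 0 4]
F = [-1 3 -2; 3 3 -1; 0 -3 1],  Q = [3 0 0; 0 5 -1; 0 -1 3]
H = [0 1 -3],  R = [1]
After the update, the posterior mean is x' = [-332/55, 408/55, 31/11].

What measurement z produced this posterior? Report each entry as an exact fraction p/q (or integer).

x̄ = F·x = [-12, 0, 9]
P̄ = F·P·Fᵀ + Q = [59 32 -44; 32 81 -41; -44 -41 43]
S = H·P̄·Hᵀ + R = [715]
K = P̄·Hᵀ·S⁻¹ = [164/715; 204/715; -34/143]
x' − x̄ = [328/55, 408/55, -68/11] = K·y
y = (KᵀK)⁻¹·Kᵀ·(x' − x̄) = [26]
z = y + H·x̄ = [26] + [-27] = [-1]

z = [-1]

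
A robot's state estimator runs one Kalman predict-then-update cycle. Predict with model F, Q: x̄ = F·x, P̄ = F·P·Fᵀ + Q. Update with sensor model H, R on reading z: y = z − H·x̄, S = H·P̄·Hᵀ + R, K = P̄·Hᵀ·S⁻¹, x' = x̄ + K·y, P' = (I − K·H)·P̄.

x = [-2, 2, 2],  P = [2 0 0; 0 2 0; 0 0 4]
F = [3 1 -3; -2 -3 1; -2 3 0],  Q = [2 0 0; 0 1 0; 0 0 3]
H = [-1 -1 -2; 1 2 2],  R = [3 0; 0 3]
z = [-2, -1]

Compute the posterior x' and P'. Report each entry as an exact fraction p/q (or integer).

x̄ = F·x = [-10, 0, 10]
P̄ = F·P·Fᵀ + Q = [58 -30 -6; -30 31 -10; -6 -10 29]
y = z − H·x̄ = [8, -11]
S = H·P̄·Hᵀ + R = [84 -62; -62 77]
K = P̄·Hᵀ·S⁻¹ = [-525/656 -271/328; 2207/2624 1093/1312; -625/1312 21/656]
x' = x̄ + K·y = [-2399/328, -3195/1312, 3829/656]
P' = (I − K·H)·P̄ = [5515/164 -3201/656 -4321/328; -3201/656 13179/2624 -1749/1312; -4321/328 -1749/1312 5227/656]

x' = [-2399/328, -3195/1312, 3829/656]
P' = [5515/164 -3201/656 -4321/328; -3201/656 13179/2624 -1749/1312; -4321/328 -1749/1312 5227/656]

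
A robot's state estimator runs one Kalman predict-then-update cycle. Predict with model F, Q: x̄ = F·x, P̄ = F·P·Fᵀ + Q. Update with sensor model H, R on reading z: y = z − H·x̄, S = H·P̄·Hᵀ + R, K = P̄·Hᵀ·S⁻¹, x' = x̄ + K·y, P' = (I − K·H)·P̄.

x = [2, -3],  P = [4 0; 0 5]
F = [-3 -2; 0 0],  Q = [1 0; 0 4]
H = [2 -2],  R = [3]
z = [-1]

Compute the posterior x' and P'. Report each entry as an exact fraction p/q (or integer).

x̄ = F·x = [0, 0]
P̄ = F·P·Fᵀ + Q = [57 0; 0 4]
y = z − H·x̄ = [-1]
S = H·P̄·Hᵀ + R = [247]
K = P̄·Hᵀ·S⁻¹ = [6/13; -8/247]
x' = x̄ + K·y = [-6/13, 8/247]
P' = (I − K·H)·P̄ = [57/13 48/13; 48/13 924/247]

x' = [-6/13, 8/247]
P' = [57/13 48/13; 48/13 924/247]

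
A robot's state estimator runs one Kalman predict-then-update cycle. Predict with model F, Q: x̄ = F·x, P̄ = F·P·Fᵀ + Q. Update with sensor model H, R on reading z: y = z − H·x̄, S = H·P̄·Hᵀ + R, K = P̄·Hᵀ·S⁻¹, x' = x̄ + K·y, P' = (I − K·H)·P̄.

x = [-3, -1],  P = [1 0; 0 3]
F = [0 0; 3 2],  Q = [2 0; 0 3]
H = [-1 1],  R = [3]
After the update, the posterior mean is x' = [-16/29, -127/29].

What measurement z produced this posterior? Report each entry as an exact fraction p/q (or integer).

z = [-3]

x̄ = F·x = [0, -11]
P̄ = F·P·Fᵀ + Q = [2 0; 0 24]
S = H·P̄·Hᵀ + R = [29]
K = P̄·Hᵀ·S⁻¹ = [-2/29; 24/29]
x' − x̄ = [-16/29, 192/29] = K·y
y = (KᵀK)⁻¹·Kᵀ·(x' − x̄) = [8]
z = y + H·x̄ = [8] + [-11] = [-3]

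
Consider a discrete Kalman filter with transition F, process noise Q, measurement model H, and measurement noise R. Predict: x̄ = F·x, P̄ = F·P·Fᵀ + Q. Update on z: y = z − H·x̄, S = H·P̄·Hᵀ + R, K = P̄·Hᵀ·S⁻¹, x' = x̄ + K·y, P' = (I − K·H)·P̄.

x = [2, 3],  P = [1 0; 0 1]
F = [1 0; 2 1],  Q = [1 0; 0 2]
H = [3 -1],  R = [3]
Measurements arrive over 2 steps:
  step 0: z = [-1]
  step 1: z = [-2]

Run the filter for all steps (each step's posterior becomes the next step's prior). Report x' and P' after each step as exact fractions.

step 0: x̄ = F·x = [2, 7]
step 0: P̄ = F·P·Fᵀ + Q = [2 2; 2 7]
step 0: y = z − H·x̄ = [0]
step 0: S = H·P̄·Hᵀ + R = [16]
step 0: K = P̄·Hᵀ·S⁻¹ = [1/4; -1/16]
step 0: x' = x̄ + K·y = [2, 7]
step 0: P' = (I − K·H)·P̄ = [1 9/4; 9/4 111/16]
step 1: x̄ = F·x = [2, 11]
step 1: P̄ = F·P·Fᵀ + Q = [2 17/4; 17/4 351/16]
step 1: y = z − H·x̄ = [3]
step 1: S = H·P̄·Hᵀ + R = [279/16]
step 1: K = P̄·Hᵀ·S⁻¹ = [28/279; -49/93]
step 1: x' = x̄ + K·y = [214/93, 292/31]
step 1: P' = (I − K·H)·P̄ = [509/279 481/93; 481/93 530/31]

step 0: x' = [2, 7], P' = [1 9/4; 9/4 111/16]
step 1: x' = [214/93, 292/31], P' = [509/279 481/93; 481/93 530/31]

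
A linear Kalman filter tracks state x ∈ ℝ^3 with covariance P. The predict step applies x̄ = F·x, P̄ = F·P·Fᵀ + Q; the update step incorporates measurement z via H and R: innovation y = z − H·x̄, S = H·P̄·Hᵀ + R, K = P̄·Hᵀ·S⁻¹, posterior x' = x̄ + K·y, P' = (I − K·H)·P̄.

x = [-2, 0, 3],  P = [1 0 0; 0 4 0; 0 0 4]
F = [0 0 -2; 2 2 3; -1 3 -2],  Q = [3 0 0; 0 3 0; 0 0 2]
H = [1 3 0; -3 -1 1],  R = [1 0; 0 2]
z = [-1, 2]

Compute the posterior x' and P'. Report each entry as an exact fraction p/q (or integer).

x' = [-4323/1577, 12032/20501, -110185/20501]
P' = [12113/1577 -4100/1577 31305/1577; -4100/1577 20309/20501 -135533/20501; 31305/1577 -135533/20501 1092368/20501]

x̄ = F·x = [-6, 5, -4]
P̄ = F·P·Fᵀ + Q = [19 -24 16; -24 59 -2; 16 -2 55]
y = z − H·x̄ = [-10, -7]
S = H·P̄·Hᵀ + R = [407 16; 16 51]
K = P̄·Hᵀ·S⁻¹ = [-187/1577 -467/1577; 7627/20501 2029/20501; 366/20501 3503/20501]
x' = x̄ + K·y = [-4323/1577, 12032/20501, -110185/20501]
P' = (I − K·H)·P̄ = [12113/1577 -4100/1577 31305/1577; -4100/1577 20309/20501 -135533/20501; 31305/1577 -135533/20501 1092368/20501]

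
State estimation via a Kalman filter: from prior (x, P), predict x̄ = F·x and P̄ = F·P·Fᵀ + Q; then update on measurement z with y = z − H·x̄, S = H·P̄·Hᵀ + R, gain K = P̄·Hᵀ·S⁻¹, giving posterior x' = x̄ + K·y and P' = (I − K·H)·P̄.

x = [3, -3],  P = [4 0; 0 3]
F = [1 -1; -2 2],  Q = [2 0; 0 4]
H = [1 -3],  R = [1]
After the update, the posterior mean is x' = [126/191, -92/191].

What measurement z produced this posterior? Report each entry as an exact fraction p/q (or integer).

z = [2]

x̄ = F·x = [6, -12]
P̄ = F·P·Fᵀ + Q = [9 -14; -14 32]
S = H·P̄·Hᵀ + R = [382]
K = P̄·Hᵀ·S⁻¹ = [51/382; -55/191]
x' − x̄ = [-1020/191, 2200/191] = K·y
y = (KᵀK)⁻¹·Kᵀ·(x' − x̄) = [-40]
z = y + H·x̄ = [-40] + [42] = [2]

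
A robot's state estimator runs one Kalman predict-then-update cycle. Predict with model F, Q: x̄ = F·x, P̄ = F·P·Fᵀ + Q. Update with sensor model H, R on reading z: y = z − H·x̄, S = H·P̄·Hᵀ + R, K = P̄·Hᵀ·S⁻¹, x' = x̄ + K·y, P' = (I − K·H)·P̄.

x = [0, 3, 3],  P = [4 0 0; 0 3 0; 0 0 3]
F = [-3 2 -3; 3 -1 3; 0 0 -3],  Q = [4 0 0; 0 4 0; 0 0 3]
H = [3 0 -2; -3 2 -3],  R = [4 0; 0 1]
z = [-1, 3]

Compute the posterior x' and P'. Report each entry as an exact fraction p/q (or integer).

x' = [-56229/319588, 410793/319588, 10281/639176]
P' = [83009/159794 219087/159794 136935/319588; 219087/159794 869455/159794 708057/319588; 136935/319588 708057/319588 702105/639176]

x̄ = F·x = [-3, 6, -9]
P̄ = F·P·Fᵀ + Q = [79 -69 27; -69 70 -27; 27 -27 30]
y = z − H·x̄ = [-10, -45]
S = H·P̄·Hᵀ + R = [511 -918; -918 2900]
K = P̄·Hᵀ·S⁻¹ = [28023/159794 -32511/319588; -12699/159794 39127/319588; -72825/319588 -95697/639176]
x' = x̄ + K·y = [-56229/319588, 410793/319588, 10281/639176]
P' = (I − K·H)·P̄ = [83009/159794 219087/159794 136935/319588; 219087/159794 869455/159794 708057/319588; 136935/319588 708057/319588 702105/639176]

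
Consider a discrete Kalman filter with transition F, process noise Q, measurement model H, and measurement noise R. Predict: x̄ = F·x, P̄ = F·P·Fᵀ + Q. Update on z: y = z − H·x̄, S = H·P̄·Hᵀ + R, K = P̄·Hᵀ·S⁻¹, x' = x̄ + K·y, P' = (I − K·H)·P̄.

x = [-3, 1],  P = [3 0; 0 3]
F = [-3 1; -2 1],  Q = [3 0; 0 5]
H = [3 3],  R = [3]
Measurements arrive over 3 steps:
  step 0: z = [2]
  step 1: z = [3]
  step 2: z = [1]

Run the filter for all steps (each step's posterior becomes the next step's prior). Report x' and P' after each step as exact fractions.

step 0: x' = [107/143, -7/286], P' = [345/143 -318/143; -318/143 677/286]
step 1: x' = [21187/52592, 1920/3287], P' = [119731/52592 -6872/3287; -6872/3287 14707/6574]
step 2: x' = [594734/18303617, 5444446/18303617], P' = [83290021/36607234 -76492971/36607234; -76492971/36607234 81863271/36607234]

step 0: x̄ = F·x = [10, 7]
step 0: P̄ = F·P·Fᵀ + Q = [33 21; 21 20]
step 0: y = z − H·x̄ = [-49]
step 0: S = H·P̄·Hᵀ + R = [858]
step 0: K = P̄·Hᵀ·S⁻¹ = [27/143; 41/286]
step 0: x' = x̄ + K·y = [107/143, -7/286]
step 0: P' = (I − K·H)·P̄ = [345/143 -318/143; -318/143 677/286]
step 1: x̄ = F·x = [-59/26, -435/286]
step 1: P̄ = F·P·Fᵀ + Q = [1051/26 727/26; 727/26 7411/286]
step 1: y = z − H·x̄ = [2055/143]
step 1: S = H·P̄·Hᵀ + R = [157776/143]
step 1: K = P̄·Hᵀ·S⁻¹ = [9779/52592; 963/6574]
step 1: x' = x̄ + K·y = [21187/52592, 1920/3287]
step 1: P' = (I − K·H)·P̄ = [119731/52592 -6872/3287; -6872/3287 14707/6574]
step 2: x̄ = F·x = [-32841/52592, -5827/26296]
step 2: P̄ = F·P·Fᵀ + Q = [2012723/52592 692901/26296; 692901/26296 324837/13148]
step 2: y = z − H·x̄ = [186077/52592]
step 2: S = H·P̄·Hᵀ + R = [54910851/52592]
step 2: K = P̄·Hᵀ·S⁻¹ = [3398525/18303617; 2685150/18303617]
step 2: x' = x̄ + K·y = [594734/18303617, 5444446/18303617]
step 2: P' = (I − K·H)·P̄ = [83290021/36607234 -76492971/36607234; -76492971/36607234 81863271/36607234]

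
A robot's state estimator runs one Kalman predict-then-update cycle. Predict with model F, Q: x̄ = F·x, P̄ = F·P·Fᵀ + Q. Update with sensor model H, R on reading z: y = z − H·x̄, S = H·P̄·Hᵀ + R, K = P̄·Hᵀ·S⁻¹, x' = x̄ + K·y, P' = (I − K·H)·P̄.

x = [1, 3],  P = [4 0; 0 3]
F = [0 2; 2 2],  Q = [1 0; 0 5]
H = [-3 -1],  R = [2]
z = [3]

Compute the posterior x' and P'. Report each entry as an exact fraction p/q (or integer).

x' = [-135/224, -209/224]
P' = [311/224 -831/224; -831/224 2631/224]

x̄ = F·x = [6, 8]
P̄ = F·P·Fᵀ + Q = [13 12; 12 33]
y = z − H·x̄ = [29]
S = H·P̄·Hᵀ + R = [224]
K = P̄·Hᵀ·S⁻¹ = [-51/224; -69/224]
x' = x̄ + K·y = [-135/224, -209/224]
P' = (I − K·H)·P̄ = [311/224 -831/224; -831/224 2631/224]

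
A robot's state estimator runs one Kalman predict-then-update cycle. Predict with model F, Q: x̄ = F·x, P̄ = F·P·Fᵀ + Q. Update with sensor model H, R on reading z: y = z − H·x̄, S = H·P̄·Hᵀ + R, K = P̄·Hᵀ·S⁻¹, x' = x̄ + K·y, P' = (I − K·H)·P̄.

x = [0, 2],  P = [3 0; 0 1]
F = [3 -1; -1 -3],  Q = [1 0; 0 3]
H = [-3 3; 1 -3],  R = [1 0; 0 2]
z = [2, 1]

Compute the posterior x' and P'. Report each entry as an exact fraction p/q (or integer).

x' = [-27611/15574, -16701/15574]
P' = [10831/15574 8367/15574; 8367/15574 7611/15574]

x̄ = F·x = [-2, -6]
P̄ = F·P·Fᵀ + Q = [29 -6; -6 15]
y = z − H·x̄ = [14, -15]
S = H·P̄·Hᵀ + R = [505 -294; -294 202]
K = P̄·Hᵀ·S⁻¹ = [-3696/7787 -7135/15574; -1134/7787 -7233/15574]
x' = x̄ + K·y = [-27611/15574, -16701/15574]
P' = (I − K·H)·P̄ = [10831/15574 8367/15574; 8367/15574 7611/15574]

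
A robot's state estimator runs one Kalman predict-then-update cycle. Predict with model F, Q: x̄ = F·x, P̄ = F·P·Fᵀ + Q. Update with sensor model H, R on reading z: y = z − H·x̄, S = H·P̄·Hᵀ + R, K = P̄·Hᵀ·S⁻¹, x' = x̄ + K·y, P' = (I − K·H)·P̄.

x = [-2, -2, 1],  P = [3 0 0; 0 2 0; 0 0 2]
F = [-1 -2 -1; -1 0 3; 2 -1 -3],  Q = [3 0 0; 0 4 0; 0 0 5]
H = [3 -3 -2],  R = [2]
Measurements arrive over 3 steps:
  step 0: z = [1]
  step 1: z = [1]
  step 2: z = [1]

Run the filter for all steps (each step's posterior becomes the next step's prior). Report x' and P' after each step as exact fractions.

step 0: x̄ = F·x = [5, 5, -5]
step 0: P̄ = F·P·Fᵀ + Q = [16 -3 4; -3 25 -24; 4 -24 37]
step 0: y = z − H·x̄ = [-9]
step 0: S = H·P̄·Hᵀ + R = [237]
step 0: K = P̄·Hᵀ·S⁻¹ = [49/237; -12/79; 10/237]
step 0: x' = x̄ + K·y = [248/79, 503/79, -425/79]
step 0: P' = (I − K·H)·P̄ = [1391/237 351/79 458/237; 351/79 1543/79 -1776/79; 458/237 -1776/79 8669/237]
step 1: x̄ = F·x = [-829/79, -1523/79, 1268/79]
step 1: P̄ = F·P·Fᵀ + Q = [13103/237 8542/237 -7514/237; 8542/237 77612/237 -59644/237; -7514/237 -59644/237 47723/237]
step 1: y = z − H·x̄ = [533/79]
step 1: S = H·P̄·Hᵀ + R = [228485/237]
step 1: K = P̄·Hᵀ·S⁻¹ = [28711/228485; -87922/228485; 60944/228485]
step 1: x' = x̄ + K·y = [-2203938/228485, -4998039/228485, 4078508/228485]
step 1: P' = (I − K·H)·P̄ = [9154082/228485 18886276/228485 -14627002/228485; 18886276/228485 42206328/228485 -34892156/228485; -14627002/228485 -34892156/228485 30336787/228485]
step 2: x̄ = F·x = [8121508/228485, 14439462/228485, -11645361/228485]
step 2: P̄ = F·P·Fᵀ + Q = [115724112/228485 194523213/228485 -158416069/228485; 194523213/228485 370861117/228485 -299419521/228485; -158416069/228485 -299419521/228485 243622148/228485]
step 2: y = z − H·x̄ = [-821675/45697]
step 2: S = H·P̄·Hᵀ + R = [32150673/45697]
step 2: K = P̄·Hᵀ·S⁻¹ = [16086967/32150673; 1551674/3572297; -12846788/32150673]
step 2: x' = x̄ + K·y = [4267690547/160753365, 989281312/17861485, -7038246949/160753365]
step 2: P' = (I − K·H)·P̄ = [53103169723/160753365 12475349543/17861485 -88842899081/160753365; 12475349543/17861485 26620563857/17861485 -21225579841/17861485; -88842899081/160753365 -21225579841/17861485 153345213172/160753365]

step 0: x' = [248/79, 503/79, -425/79], P' = [1391/237 351/79 458/237; 351/79 1543/79 -1776/79; 458/237 -1776/79 8669/237]
step 1: x' = [-2203938/228485, -4998039/228485, 4078508/228485], P' = [9154082/228485 18886276/228485 -14627002/228485; 18886276/228485 42206328/228485 -34892156/228485; -14627002/228485 -34892156/228485 30336787/228485]
step 2: x' = [4267690547/160753365, 989281312/17861485, -7038246949/160753365], P' = [53103169723/160753365 12475349543/17861485 -88842899081/160753365; 12475349543/17861485 26620563857/17861485 -21225579841/17861485; -88842899081/160753365 -21225579841/17861485 153345213172/160753365]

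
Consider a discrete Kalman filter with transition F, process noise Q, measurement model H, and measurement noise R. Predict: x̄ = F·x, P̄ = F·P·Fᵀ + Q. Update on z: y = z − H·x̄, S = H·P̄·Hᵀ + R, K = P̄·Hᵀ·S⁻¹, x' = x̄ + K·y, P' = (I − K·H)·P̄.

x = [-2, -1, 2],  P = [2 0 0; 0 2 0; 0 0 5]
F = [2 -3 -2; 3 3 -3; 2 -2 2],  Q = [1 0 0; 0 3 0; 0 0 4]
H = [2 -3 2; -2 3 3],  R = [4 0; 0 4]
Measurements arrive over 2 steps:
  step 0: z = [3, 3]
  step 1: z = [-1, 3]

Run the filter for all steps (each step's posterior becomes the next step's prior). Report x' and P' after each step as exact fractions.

step 0: x̄ = F·x = [-5, -15, 2]
step 0: P̄ = F·P·Fᵀ + Q = [47 24 0; 24 84 -30; 0 -30 40]
step 0: y = z − H·x̄ = [-36, 32]
step 0: S = H·P̄·Hᵀ + R = [1180 -326; -326 480]
step 0: K = P̄·Hᵀ·S⁻¹ = [121/16433 -671/16433; -22389/115031 12114/115031; 22845/115031 22705/115031]
step 0: x' = x̄ + K·y = [-107993/16433, -531813/115031, 134202/115031]
step 0: P' = (I − K·H)·P̄ = [754927/16433 502830/16433 -440/16433; 502830/16433 2370912/115031 -8220/115031; -440/16433 -8220/115031 36440/115031]
step 1: x̄ = F·x = [-184867/115031, -609414/16433, -25696/16433]
step 1: P̄ = F·P·Fᵀ + Q = [425235/115031 5748/16433 5144/16433; 5748/16433 19018806/16433 2452026/16433; 5144/16433 2452026/16433 444304/16433]
step 1: y = z − H·x̄ = [-12183247/115031, 13312669/115031]
step 1: S = H·P̄·Hᵀ + R = [1006621402/115031 -1232162648/115031; -1232162648/115031 1536377342/115031]
step 1: K = P̄·Hᵀ·S⁻¹ = [1012229773/61560629045 786888157/61560629045; -2298863769/12312125809 1768978464/12312125809; 11758417811/61560629045 11864368999/61560629045]
step 1: x' = x̄ + K·y = [-115075002223/61560629045, -8387504133/12312125809, 31449569154/61560629045]
step 1: P' = (I − K·H)·P̄ = [224768877937/61560629045 29891161698/12312125809 1439294344/61560629045; 29891161698/12312125809 22709987328/12312125809 -423908244/12312125809; 1439294344/61560629045 -423908244/12312125809 18898229448/61560629045]

step 0: x' = [-107993/16433, -531813/115031, 134202/115031], P' = [754927/16433 502830/16433 -440/16433; 502830/16433 2370912/115031 -8220/115031; -440/16433 -8220/115031 36440/115031]
step 1: x' = [-115075002223/61560629045, -8387504133/12312125809, 31449569154/61560629045], P' = [224768877937/61560629045 29891161698/12312125809 1439294344/61560629045; 29891161698/12312125809 22709987328/12312125809 -423908244/12312125809; 1439294344/61560629045 -423908244/12312125809 18898229448/61560629045]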